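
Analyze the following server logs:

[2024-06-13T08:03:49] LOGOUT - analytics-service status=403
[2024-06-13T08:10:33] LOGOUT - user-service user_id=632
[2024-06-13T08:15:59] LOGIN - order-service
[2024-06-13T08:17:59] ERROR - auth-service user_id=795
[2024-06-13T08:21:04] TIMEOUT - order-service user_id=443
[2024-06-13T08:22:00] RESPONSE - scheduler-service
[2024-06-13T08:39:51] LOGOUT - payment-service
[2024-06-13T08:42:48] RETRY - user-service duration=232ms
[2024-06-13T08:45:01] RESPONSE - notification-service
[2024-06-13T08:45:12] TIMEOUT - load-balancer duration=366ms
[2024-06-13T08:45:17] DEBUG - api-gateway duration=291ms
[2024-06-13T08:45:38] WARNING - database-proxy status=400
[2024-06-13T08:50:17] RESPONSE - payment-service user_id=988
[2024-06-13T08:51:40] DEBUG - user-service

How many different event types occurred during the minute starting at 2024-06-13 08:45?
4

To count unique event types:

1. Filter events in the minute starting at 2024-06-13 08:45
2. Extract event types from matching entries
3. Count unique types: 4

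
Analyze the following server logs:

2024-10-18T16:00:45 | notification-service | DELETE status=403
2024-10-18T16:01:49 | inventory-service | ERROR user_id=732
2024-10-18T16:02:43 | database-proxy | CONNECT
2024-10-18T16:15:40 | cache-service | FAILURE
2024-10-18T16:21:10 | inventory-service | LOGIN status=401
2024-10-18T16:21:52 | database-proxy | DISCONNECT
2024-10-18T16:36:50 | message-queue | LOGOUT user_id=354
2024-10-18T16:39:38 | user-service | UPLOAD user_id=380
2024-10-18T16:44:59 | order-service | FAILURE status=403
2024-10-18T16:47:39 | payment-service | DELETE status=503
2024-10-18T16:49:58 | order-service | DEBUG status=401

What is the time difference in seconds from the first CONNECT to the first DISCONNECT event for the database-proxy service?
1149

To find the time between events:

1. Locate the first CONNECT event for database-proxy: 2024-10-18T16:02:43
2. Locate the first DISCONNECT event for database-proxy: 2024-10-18T16:21:52
3. Calculate the difference: 2024-10-18T16:21:52 - 2024-10-18T16:02:43 = 1149 seconds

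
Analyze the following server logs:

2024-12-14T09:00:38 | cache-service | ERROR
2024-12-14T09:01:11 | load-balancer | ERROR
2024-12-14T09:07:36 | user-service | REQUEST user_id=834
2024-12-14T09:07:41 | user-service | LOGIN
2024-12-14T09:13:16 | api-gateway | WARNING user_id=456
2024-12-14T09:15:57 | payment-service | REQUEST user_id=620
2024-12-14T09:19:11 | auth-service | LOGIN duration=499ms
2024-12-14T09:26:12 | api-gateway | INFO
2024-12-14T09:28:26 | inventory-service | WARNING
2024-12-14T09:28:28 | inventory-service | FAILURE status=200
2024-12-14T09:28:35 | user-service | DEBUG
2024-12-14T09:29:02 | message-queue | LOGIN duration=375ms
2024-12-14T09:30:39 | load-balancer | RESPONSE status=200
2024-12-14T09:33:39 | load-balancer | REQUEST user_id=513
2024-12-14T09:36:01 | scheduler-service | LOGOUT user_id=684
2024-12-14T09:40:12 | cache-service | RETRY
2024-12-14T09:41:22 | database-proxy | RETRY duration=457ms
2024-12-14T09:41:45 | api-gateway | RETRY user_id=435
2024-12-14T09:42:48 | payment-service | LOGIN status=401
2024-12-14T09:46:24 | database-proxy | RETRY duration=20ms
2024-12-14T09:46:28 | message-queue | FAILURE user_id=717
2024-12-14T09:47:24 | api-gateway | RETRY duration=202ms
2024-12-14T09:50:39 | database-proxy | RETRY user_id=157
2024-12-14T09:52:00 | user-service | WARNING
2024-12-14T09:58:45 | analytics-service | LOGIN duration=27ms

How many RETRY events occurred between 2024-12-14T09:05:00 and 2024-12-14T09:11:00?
0

To count events in the time window:

1. Window boundaries: 2024-12-14T09:05:00 to 2024-12-14T09:11:00
2. Filter for RETRY events within this window
3. Count matching events: 0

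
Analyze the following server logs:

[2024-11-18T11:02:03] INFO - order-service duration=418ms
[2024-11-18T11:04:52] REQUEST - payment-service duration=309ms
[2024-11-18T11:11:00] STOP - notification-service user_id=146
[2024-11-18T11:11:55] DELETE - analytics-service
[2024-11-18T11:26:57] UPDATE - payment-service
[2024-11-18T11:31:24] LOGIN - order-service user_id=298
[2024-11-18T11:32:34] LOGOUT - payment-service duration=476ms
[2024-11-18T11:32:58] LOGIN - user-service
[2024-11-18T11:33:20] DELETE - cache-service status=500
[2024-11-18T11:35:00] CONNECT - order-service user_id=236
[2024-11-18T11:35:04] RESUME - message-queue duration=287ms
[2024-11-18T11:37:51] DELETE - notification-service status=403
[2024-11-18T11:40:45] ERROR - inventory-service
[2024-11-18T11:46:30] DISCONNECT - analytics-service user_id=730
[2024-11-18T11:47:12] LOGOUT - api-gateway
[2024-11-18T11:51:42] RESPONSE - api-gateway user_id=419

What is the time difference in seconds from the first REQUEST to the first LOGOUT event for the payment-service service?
1662

To find the time between events:

1. Locate the first REQUEST event for payment-service: 2024-11-18T11:04:52
2. Locate the first LOGOUT event for payment-service: 2024-11-18T11:32:34
3. Calculate the difference: 2024-11-18T11:32:34 - 2024-11-18T11:04:52 = 1662 seconds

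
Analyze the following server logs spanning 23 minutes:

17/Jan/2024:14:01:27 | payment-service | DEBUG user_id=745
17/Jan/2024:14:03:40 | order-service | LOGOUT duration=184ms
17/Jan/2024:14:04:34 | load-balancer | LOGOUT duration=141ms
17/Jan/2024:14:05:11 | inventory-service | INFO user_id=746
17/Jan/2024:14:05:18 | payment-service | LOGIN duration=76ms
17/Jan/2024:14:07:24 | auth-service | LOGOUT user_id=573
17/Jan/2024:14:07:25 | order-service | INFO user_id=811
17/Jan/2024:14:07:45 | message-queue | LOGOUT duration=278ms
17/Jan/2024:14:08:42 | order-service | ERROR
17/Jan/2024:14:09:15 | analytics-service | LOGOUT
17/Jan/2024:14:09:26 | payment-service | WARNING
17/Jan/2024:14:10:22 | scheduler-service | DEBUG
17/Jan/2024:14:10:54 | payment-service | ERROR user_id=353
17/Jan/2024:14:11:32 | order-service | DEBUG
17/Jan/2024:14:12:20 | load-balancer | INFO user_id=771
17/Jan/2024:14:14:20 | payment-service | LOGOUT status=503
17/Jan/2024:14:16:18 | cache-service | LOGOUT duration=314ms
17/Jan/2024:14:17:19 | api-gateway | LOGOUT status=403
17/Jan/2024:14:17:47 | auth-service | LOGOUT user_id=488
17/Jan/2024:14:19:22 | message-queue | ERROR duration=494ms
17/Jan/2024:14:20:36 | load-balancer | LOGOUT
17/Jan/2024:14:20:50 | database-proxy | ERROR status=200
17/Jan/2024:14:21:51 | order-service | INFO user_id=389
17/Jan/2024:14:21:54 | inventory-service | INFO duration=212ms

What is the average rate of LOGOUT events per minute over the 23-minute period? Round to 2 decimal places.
0.43

To calculate the rate:

1. Count total LOGOUT events: 10
2. Total time period: 23 minutes
3. Rate = 10 / 23 = 0.43 events per minute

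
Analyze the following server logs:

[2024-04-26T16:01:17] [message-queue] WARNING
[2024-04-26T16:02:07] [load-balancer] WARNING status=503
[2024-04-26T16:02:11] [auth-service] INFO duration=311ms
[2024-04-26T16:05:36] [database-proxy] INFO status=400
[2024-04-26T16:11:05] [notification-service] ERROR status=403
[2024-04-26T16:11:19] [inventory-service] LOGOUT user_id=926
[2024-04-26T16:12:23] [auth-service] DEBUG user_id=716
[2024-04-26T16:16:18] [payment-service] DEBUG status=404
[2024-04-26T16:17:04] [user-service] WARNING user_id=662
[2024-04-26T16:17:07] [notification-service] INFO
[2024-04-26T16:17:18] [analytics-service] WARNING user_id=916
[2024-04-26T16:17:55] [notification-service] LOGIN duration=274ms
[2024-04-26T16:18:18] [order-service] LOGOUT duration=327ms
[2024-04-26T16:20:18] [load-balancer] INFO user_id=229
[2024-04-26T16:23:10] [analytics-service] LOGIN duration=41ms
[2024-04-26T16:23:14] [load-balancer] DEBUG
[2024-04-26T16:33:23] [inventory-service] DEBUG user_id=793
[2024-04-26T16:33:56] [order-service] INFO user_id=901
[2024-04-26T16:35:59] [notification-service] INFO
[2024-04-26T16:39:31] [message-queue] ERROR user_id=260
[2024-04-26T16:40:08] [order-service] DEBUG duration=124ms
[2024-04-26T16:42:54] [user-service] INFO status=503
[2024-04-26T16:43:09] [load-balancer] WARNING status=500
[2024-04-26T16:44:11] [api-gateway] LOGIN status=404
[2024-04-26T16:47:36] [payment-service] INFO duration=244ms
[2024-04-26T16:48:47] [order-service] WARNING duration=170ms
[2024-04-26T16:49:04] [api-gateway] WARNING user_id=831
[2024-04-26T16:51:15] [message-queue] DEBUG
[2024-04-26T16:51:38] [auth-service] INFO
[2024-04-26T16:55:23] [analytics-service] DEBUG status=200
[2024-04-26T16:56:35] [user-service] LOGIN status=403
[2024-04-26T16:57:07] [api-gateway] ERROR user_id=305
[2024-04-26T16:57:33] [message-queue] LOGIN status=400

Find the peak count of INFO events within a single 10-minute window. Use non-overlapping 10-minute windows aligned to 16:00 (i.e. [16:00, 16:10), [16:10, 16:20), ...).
2

To find the burst window:

1. Divide the log period into non-overlapping 10-minute windows starting at 16:00
2. Count INFO events in each window
3. Find the window with maximum count
4. Maximum events in a window: 2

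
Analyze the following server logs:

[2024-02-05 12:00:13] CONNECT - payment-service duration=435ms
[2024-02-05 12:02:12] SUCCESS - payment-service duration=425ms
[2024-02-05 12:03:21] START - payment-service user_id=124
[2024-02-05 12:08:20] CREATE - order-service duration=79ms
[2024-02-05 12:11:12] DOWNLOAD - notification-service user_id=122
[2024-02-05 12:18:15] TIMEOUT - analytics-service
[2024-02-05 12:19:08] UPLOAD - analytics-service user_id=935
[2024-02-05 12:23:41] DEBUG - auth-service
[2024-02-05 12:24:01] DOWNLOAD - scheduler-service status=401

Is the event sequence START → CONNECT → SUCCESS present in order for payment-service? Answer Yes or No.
No

To verify sequence order:

1. Find all events in sequence START → CONNECT → SUCCESS for payment-service
2. Extract their timestamps
3. Check if timestamps are in ascending order
4. Result: No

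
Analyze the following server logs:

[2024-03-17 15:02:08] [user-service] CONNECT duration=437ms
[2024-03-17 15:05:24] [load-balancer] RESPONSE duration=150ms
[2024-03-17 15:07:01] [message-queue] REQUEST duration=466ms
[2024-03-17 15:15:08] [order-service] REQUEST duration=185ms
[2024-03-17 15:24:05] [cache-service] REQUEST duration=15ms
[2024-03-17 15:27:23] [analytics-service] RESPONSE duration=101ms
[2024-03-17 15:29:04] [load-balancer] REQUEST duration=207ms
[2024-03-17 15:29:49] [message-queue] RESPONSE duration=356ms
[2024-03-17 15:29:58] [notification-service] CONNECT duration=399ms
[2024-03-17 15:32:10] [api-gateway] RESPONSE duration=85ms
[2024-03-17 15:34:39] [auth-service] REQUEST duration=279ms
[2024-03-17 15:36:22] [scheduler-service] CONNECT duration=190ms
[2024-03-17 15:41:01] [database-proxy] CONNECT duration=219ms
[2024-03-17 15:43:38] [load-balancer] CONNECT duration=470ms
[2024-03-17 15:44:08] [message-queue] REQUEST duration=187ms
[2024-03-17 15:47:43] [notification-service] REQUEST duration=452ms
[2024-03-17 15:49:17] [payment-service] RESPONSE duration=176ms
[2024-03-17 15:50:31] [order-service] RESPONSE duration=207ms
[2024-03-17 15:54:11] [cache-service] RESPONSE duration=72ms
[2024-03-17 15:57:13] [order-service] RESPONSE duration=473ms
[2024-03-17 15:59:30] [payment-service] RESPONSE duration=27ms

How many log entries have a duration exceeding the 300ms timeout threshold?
7

To count timeouts:

1. Threshold: 300ms
2. Extract duration from each log entry
3. Count entries where duration > 300
4. Timeout count: 7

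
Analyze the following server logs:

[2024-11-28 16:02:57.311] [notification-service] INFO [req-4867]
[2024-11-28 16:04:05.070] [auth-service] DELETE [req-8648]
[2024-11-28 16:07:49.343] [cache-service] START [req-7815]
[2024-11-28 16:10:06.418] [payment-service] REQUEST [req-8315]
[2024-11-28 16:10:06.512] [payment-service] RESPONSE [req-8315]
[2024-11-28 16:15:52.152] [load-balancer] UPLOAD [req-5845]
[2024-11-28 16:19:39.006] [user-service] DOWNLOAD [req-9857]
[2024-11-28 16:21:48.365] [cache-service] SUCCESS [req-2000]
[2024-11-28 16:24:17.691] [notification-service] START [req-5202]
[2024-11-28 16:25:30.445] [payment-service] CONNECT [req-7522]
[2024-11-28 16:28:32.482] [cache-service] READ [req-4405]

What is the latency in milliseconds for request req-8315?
94

To calculate latency:

1. Find REQUEST with id req-8315: 2024-11-28 16:10:06.418
2. Find RESPONSE with id req-8315: 2024-11-28 16:10:06.512
3. Latency: 2024-11-28 16:10:06.512 - 2024-11-28 16:10:06.418 = 94ms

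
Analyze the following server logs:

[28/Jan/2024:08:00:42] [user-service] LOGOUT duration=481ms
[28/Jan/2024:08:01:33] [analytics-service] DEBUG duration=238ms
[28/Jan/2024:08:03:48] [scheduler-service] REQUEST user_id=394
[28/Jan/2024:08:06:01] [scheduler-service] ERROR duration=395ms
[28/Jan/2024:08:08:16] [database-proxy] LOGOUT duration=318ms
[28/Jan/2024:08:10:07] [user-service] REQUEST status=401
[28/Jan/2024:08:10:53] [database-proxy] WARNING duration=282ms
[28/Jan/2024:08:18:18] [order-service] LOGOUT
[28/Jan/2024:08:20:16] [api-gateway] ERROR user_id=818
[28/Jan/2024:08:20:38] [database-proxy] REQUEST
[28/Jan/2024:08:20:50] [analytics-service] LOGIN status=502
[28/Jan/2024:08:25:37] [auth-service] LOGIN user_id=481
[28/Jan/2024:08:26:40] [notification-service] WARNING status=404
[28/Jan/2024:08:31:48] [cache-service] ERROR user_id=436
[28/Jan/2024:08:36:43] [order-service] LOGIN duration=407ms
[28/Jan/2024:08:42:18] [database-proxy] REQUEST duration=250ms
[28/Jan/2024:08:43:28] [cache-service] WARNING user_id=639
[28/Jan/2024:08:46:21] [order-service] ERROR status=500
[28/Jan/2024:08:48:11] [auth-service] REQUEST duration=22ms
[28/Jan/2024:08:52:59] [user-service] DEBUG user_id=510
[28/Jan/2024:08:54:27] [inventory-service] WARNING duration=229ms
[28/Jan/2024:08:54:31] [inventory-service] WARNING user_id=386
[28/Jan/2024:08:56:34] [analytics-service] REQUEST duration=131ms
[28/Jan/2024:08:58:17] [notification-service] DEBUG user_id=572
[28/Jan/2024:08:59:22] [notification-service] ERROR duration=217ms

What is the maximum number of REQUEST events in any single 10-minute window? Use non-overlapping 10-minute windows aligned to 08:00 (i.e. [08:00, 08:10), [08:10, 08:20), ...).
2

To find the burst window:

1. Divide the log period into non-overlapping 10-minute windows starting at 08:00
2. Count REQUEST events in each window
3. Find the window with maximum count
4. Maximum events in a window: 2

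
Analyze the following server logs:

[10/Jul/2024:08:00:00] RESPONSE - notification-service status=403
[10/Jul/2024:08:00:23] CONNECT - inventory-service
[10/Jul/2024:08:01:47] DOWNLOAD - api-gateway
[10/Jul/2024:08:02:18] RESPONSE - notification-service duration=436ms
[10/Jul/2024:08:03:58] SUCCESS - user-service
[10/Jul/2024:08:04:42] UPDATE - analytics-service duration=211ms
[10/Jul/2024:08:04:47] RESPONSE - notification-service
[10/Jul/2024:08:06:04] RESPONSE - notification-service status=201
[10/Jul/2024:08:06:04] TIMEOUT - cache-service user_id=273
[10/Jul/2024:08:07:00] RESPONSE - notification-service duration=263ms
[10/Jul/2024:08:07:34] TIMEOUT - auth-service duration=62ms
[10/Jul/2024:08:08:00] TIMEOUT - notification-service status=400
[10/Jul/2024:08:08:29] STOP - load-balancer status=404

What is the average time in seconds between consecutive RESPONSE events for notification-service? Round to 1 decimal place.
105.0

To calculate average interval:

1. Find all RESPONSE events for notification-service in order
2. Calculate time gaps between consecutive events
3. Compute mean of gaps: 420 / 4 = 105.0 seconds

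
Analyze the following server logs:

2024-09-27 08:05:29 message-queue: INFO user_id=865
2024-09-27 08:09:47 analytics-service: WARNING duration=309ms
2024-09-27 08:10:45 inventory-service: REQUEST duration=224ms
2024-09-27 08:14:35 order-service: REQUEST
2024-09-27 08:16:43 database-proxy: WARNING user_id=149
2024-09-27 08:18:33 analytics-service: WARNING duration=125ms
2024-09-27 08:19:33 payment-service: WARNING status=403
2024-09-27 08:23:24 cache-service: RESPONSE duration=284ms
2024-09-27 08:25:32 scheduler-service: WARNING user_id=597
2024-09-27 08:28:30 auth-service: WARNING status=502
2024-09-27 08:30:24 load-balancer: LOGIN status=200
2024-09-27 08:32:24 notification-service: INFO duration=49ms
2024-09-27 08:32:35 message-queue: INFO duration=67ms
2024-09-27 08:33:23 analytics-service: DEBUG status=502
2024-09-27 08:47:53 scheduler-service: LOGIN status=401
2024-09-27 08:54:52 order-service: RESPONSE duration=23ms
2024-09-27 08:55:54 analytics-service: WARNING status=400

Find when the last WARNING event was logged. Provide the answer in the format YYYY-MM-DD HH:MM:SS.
2024-09-27 08:55:54

To find the last event:

1. Filter for all WARNING events
2. Sort by timestamp
3. Select the last one
4. Timestamp: 2024-09-27 08:55:54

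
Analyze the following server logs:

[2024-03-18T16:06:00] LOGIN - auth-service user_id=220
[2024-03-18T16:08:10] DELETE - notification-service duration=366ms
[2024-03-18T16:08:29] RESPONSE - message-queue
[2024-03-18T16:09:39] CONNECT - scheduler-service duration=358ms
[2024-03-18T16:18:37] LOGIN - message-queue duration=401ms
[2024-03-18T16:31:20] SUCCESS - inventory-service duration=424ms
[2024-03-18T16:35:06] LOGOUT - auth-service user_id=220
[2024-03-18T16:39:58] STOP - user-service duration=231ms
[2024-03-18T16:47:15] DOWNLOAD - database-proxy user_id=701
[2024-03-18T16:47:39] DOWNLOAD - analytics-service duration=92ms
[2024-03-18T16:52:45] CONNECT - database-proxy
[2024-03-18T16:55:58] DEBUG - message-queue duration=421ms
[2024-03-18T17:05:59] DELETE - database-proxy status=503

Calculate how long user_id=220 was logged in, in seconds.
1746

To calculate session duration:

1. Find LOGIN event for user_id=220: 2024-03-18T16:06:00
2. Find LOGOUT event for user_id=220: 2024-03-18T16:35:06
3. Session duration: 2024-03-18T16:35:06 - 2024-03-18T16:06:00 = 1746 seconds (29 minutes)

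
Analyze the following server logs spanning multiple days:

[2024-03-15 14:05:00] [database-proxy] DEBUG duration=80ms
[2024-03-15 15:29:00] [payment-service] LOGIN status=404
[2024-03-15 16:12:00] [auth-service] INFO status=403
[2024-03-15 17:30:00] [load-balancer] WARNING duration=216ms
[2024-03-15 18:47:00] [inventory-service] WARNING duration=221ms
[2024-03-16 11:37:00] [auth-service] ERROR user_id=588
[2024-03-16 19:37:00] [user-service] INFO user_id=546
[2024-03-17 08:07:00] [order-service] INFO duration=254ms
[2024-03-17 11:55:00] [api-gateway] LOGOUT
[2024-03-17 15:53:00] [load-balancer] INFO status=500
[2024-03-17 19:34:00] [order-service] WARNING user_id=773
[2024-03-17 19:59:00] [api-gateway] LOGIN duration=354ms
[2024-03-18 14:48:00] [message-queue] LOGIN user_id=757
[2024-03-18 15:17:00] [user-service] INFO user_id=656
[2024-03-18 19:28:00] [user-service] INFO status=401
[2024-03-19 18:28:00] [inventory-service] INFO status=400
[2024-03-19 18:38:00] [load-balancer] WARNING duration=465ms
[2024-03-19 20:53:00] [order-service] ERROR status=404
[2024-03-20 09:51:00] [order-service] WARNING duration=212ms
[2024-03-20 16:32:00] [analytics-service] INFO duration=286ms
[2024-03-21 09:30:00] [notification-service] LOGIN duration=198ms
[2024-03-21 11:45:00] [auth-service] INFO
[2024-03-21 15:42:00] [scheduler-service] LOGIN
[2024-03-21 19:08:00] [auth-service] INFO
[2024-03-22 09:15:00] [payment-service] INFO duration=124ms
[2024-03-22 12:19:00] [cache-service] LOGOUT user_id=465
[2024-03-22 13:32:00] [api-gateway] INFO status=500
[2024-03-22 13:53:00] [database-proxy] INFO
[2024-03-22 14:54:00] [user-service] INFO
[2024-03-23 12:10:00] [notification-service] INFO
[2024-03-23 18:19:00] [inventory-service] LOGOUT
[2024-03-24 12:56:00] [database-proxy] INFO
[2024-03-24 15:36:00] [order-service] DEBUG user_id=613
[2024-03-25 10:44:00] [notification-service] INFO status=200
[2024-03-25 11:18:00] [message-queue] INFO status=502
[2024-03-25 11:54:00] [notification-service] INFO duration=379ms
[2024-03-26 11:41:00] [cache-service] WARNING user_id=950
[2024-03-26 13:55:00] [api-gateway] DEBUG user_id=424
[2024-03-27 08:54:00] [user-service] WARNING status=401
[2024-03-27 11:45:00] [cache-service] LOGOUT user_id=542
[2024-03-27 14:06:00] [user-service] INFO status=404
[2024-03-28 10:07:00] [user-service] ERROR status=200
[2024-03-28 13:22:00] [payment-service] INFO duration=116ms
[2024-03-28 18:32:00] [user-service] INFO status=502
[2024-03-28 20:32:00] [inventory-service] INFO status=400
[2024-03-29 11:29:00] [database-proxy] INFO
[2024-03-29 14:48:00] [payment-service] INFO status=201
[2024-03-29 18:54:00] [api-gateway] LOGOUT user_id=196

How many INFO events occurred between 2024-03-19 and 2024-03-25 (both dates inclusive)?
13

To filter by date range:

1. Date range: 2024-03-19 through 2024-03-25, both dates inclusive
2. Filter for INFO events whose date falls in this range
3. Count matching events: 13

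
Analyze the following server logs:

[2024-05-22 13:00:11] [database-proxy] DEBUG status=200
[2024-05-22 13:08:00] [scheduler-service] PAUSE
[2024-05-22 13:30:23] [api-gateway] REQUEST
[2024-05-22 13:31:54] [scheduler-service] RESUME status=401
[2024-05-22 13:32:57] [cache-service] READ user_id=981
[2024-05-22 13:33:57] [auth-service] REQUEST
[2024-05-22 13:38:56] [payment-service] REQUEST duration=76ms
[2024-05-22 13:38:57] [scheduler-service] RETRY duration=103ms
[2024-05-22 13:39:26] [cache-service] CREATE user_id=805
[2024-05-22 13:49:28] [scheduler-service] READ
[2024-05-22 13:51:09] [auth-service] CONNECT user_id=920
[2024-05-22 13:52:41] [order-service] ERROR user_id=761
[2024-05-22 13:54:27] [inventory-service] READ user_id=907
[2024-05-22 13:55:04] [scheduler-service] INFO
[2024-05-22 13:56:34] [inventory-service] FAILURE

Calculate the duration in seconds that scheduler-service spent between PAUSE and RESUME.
1434

To calculate state duration:

1. Find PAUSE event for scheduler-service: 2024-05-22 13:08:00
2. Find RESUME event for scheduler-service: 2024-05-22 13:31:54
3. Calculate duration: 2024-05-22 13:31:54 - 2024-05-22 13:08:00 = 1434 seconds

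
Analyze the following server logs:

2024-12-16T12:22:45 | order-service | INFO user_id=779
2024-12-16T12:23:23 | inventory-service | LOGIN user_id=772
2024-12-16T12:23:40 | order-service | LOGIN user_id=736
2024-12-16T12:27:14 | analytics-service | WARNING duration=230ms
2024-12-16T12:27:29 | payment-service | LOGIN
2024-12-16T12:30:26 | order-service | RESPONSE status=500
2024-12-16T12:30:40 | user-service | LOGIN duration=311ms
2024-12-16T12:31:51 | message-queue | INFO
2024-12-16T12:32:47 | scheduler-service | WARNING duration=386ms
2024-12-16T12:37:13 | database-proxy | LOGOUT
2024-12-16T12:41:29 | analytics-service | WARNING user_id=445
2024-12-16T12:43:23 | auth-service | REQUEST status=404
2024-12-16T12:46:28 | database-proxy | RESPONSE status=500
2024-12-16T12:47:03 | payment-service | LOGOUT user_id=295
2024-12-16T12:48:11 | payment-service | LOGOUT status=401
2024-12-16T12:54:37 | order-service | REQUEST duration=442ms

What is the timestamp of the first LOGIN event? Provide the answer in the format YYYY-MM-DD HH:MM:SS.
2024-12-16 12:23:23

To find the first event:

1. Filter for all LOGIN events
2. Sort by timestamp
3. Select the first one
4. Timestamp: 2024-12-16 12:23:23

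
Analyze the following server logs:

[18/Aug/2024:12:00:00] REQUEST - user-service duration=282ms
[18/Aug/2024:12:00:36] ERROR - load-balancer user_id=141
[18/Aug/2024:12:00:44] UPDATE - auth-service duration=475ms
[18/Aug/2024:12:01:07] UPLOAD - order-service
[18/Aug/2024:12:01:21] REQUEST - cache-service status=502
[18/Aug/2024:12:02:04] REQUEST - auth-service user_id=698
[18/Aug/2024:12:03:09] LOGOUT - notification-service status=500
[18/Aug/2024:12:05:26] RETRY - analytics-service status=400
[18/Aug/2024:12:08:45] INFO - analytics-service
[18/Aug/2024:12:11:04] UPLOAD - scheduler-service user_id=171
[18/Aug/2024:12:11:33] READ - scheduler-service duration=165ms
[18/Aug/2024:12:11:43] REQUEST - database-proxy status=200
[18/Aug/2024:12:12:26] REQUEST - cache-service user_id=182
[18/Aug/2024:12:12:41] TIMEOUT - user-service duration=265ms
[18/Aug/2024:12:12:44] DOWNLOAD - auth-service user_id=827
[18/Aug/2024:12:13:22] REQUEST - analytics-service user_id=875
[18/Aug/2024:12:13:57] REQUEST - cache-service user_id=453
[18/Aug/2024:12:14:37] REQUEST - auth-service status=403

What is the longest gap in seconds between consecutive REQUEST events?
579

To find the longest gap:

1. Extract all REQUEST events in chronological order
2. Calculate time differences between consecutive events
3. Find the maximum difference
4. Longest gap: 579 seconds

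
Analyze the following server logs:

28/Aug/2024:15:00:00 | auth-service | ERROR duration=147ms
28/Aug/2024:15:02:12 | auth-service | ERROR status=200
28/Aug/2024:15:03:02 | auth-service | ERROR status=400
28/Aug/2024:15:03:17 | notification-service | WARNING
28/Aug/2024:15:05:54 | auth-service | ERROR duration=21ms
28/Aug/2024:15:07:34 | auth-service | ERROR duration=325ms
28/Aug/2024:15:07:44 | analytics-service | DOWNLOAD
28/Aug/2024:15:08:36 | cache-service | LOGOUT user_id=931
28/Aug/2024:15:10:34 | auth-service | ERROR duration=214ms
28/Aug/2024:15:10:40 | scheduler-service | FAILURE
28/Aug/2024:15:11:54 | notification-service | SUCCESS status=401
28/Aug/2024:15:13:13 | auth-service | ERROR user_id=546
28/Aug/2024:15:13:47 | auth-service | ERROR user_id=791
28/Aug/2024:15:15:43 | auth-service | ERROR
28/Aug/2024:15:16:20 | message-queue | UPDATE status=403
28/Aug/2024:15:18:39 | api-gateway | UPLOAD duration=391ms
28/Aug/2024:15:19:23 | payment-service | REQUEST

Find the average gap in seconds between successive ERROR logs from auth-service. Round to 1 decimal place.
117.9

To calculate average interval:

1. Find all ERROR events for auth-service in order
2. Calculate time gaps between consecutive events
3. Compute mean of gaps: 943 / 8 = 117.9 seconds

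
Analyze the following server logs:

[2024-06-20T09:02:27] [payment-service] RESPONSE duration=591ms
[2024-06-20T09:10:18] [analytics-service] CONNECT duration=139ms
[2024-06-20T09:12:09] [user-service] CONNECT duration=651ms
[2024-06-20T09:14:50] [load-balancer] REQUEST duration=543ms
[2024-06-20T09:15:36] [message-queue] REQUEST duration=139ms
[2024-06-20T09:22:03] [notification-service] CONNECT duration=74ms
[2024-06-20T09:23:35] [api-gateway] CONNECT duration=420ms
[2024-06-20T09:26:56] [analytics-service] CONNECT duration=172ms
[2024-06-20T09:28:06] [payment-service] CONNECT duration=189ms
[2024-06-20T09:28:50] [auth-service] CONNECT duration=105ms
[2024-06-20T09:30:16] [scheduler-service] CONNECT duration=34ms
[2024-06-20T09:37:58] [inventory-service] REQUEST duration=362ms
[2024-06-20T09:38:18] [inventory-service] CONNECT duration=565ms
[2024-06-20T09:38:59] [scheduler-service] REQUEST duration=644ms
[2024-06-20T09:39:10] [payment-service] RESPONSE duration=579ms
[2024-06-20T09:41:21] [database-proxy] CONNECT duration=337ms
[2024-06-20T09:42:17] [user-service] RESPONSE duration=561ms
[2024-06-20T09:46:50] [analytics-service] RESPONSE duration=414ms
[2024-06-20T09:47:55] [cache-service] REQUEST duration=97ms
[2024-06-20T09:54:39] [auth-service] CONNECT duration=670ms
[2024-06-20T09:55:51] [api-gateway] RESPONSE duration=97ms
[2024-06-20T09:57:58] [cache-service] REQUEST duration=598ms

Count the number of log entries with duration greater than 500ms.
9

To count timeouts:

1. Threshold: 500ms
2. Extract duration from each log entry
3. Count entries where duration > 500
4. Timeout count: 9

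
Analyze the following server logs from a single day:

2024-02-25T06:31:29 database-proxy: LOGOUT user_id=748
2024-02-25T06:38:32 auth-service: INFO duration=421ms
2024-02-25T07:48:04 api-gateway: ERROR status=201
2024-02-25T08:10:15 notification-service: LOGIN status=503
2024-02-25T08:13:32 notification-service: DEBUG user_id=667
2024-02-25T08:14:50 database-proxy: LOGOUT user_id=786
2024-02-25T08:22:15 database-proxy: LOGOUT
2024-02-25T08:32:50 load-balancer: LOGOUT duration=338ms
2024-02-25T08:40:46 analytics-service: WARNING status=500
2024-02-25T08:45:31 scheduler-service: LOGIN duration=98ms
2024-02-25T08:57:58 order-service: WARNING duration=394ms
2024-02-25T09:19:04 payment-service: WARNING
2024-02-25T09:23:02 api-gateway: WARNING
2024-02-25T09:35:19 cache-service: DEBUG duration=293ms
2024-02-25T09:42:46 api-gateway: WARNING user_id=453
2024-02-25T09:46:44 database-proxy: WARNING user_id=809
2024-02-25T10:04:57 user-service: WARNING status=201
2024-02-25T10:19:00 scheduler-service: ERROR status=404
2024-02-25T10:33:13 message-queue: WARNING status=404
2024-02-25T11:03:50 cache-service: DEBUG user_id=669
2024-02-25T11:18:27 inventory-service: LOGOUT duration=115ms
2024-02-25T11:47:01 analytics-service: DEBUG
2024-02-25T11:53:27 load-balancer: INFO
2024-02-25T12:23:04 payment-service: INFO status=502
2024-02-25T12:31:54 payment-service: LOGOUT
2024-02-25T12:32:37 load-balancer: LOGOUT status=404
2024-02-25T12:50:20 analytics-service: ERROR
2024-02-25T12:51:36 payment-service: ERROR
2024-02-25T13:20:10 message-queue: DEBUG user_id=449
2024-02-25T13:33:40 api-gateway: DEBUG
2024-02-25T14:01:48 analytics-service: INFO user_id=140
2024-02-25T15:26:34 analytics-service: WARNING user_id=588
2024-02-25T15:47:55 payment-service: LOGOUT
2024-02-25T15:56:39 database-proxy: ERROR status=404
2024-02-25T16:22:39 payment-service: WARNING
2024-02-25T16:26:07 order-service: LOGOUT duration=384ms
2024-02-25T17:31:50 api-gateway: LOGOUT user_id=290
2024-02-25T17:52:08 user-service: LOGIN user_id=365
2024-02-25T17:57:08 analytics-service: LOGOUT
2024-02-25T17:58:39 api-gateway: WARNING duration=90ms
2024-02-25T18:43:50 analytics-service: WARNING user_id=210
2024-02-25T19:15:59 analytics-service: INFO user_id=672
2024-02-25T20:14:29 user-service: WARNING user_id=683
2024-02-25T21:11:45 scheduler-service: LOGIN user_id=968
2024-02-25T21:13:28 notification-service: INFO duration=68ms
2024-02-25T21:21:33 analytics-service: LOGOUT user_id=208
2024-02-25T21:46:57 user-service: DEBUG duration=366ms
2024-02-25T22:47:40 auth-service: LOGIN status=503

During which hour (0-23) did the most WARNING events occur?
9

To find the peak hour:

1. Group all WARNING events by hour
2. Count events in each hour
3. Find hour with maximum count
4. Peak hour: 9 (with 4 events)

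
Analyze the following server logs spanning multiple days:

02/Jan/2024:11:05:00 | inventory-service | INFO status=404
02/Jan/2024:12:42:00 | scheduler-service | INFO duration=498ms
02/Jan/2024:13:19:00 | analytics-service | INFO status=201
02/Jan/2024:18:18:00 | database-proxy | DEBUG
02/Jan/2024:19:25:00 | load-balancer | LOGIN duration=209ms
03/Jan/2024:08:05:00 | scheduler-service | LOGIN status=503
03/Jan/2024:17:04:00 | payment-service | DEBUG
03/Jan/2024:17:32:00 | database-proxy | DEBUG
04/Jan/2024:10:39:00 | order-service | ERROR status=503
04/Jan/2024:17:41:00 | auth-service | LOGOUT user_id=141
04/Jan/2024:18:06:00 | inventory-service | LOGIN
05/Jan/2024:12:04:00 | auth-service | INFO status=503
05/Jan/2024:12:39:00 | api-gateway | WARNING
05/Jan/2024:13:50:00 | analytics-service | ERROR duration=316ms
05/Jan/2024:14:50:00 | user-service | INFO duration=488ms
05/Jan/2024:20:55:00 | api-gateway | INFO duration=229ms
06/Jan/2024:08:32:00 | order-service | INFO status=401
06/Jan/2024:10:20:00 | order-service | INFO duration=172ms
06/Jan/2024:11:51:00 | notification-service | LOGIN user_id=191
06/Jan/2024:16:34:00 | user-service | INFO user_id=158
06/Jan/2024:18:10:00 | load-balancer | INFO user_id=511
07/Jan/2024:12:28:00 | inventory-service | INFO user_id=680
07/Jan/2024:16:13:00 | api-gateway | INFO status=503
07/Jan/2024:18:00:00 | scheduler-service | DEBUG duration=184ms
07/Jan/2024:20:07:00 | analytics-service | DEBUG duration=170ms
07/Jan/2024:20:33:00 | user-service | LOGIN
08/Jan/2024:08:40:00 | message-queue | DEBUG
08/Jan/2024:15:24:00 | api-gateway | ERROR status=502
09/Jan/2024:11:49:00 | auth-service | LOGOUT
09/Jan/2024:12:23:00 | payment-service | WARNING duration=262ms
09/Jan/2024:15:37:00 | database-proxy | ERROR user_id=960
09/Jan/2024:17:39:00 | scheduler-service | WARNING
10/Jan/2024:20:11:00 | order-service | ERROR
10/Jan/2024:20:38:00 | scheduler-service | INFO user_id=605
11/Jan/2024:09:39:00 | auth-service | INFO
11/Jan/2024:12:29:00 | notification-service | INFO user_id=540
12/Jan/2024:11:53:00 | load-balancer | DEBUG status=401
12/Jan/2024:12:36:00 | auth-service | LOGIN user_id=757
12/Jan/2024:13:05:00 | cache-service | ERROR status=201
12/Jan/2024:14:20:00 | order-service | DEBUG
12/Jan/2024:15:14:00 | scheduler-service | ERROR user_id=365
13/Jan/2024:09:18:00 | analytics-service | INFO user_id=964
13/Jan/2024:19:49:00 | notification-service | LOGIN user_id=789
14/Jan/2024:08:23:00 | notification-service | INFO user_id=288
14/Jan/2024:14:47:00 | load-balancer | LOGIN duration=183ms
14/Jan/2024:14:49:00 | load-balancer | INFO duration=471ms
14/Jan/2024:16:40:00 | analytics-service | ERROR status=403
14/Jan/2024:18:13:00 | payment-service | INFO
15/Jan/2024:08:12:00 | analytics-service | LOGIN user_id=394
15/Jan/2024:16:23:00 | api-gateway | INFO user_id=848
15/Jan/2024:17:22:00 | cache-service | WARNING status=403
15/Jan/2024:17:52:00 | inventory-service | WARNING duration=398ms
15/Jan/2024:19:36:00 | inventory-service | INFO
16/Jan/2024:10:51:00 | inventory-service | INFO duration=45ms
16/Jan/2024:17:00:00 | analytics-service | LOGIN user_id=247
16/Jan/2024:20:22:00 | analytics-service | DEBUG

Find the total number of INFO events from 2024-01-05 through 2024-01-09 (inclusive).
9

To filter by date range:

1. Date range: 2024-01-05 through 2024-01-09, both dates inclusive
2. Filter for INFO events whose date falls in this range
3. Count matching events: 9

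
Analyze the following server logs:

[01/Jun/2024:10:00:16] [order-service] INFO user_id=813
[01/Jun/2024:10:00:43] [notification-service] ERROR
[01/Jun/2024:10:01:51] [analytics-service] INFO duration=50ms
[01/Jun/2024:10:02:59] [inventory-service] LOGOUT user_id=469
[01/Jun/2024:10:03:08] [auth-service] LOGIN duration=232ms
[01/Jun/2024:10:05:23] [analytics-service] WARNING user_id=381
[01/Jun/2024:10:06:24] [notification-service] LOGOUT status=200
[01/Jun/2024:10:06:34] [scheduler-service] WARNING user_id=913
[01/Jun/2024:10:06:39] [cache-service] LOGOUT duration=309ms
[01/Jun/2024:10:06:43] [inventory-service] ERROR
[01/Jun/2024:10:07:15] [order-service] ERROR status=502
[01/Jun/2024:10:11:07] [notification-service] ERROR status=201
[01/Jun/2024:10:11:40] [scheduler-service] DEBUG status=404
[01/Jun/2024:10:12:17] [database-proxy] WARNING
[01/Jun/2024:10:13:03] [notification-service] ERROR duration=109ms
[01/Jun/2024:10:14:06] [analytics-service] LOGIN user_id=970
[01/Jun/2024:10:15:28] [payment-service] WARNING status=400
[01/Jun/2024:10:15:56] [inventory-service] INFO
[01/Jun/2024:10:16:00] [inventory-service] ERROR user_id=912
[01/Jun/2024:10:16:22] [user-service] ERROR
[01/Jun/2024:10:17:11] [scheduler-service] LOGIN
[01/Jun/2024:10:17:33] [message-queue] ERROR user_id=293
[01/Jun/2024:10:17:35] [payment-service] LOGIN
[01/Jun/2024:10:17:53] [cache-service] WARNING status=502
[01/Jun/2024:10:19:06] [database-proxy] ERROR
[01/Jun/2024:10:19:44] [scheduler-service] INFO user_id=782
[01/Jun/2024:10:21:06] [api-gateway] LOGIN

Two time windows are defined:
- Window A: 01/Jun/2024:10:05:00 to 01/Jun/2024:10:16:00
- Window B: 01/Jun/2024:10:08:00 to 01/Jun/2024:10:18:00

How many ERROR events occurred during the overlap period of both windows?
3

To find overlap events:

1. Window A: 01/Jun/2024:10:05:00 to 01/Jun/2024:10:16:00
2. Window B: 01/Jun/2024:10:08:00 to 01/Jun/2024:10:18:00
3. Overlap period: 01/Jun/2024:10:08:00 to 01/Jun/2024:10:16:00
4. Count ERROR events in overlap: 3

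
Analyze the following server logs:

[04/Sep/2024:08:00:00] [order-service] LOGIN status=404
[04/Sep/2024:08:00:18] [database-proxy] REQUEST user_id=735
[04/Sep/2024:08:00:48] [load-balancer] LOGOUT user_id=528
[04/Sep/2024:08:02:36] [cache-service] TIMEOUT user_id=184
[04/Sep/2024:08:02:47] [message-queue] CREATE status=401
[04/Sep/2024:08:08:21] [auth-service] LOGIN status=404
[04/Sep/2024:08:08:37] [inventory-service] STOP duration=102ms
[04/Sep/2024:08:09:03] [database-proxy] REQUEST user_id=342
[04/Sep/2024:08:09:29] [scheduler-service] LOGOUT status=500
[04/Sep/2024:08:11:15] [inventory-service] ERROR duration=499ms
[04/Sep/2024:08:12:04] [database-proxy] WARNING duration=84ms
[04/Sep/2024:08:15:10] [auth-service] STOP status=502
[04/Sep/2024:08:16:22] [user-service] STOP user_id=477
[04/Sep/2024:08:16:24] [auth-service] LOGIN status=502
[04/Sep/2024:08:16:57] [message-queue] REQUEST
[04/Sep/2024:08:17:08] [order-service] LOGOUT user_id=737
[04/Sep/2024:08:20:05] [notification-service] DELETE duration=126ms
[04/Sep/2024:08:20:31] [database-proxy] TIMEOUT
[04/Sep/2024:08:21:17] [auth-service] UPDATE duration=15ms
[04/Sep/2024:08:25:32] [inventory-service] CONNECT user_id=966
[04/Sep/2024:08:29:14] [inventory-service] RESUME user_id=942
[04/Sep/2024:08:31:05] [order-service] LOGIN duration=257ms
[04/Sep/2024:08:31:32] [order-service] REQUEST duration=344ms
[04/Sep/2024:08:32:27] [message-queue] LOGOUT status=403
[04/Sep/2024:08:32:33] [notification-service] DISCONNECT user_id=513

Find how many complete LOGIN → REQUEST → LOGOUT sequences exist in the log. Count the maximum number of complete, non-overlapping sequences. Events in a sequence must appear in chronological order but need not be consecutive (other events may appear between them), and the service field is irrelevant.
4

To count sequences:

1. Look for pattern: LOGIN → REQUEST → LOGOUT
2. Greedily scan the log in chronological order, matching each sequence element in turn (ignoring service)
3. Each time the full pattern completes, increment the count and restart matching from the next event
4. Complete non-overlapping sequences found: 4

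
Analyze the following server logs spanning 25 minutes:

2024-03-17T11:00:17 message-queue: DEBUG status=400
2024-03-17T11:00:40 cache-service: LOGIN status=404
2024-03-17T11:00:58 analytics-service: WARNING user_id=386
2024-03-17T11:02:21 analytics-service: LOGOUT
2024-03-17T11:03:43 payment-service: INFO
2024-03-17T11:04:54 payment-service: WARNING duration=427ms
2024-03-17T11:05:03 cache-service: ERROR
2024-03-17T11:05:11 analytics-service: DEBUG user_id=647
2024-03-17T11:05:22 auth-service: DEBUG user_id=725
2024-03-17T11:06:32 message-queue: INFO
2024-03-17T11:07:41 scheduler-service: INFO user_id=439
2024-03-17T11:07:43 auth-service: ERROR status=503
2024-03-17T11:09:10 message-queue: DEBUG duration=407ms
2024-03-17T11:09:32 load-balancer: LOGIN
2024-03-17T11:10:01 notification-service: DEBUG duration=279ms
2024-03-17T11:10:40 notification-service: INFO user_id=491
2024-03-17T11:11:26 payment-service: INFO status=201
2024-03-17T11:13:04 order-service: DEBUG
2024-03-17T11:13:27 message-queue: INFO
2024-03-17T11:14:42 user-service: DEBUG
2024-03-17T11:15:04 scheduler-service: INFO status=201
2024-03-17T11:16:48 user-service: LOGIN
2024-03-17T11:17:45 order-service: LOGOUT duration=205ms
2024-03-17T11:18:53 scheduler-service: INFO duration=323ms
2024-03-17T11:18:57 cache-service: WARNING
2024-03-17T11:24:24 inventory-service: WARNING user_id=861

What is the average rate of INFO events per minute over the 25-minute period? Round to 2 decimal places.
0.32

To calculate the rate:

1. Count total INFO events: 8
2. Total time period: 25 minutes
3. Rate = 8 / 25 = 0.32 events per minute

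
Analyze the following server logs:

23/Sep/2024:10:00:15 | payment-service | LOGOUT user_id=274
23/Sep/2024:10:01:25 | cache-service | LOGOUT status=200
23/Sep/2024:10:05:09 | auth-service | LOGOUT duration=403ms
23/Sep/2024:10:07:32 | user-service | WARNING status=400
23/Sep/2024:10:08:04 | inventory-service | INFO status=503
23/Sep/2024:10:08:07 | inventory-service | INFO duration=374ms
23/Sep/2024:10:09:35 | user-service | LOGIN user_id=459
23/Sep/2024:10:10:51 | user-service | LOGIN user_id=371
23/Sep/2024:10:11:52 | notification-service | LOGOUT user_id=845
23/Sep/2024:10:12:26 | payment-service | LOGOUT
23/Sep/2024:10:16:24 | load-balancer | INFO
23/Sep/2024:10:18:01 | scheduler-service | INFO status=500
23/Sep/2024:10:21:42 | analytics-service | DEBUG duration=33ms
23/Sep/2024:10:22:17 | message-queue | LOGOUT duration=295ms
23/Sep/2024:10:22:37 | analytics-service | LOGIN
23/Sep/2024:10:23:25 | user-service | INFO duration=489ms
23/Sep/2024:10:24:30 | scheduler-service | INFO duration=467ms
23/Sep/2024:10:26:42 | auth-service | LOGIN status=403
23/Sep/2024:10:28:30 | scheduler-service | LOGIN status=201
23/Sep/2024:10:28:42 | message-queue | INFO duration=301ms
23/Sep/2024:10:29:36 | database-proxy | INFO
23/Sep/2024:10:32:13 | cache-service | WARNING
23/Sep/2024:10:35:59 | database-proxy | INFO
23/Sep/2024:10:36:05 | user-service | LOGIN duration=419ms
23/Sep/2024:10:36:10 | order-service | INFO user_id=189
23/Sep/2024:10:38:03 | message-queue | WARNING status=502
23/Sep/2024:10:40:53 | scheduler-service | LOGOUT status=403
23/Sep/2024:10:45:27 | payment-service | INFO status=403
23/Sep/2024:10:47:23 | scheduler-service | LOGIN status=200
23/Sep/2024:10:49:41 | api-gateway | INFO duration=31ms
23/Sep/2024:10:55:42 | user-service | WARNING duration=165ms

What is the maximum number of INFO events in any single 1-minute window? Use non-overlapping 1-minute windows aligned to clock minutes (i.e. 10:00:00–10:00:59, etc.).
2

To find the burst window:

1. Divide the log period into non-overlapping 1-minute windows starting at 10:00
2. Count INFO events in each window
3. Find the window with maximum count
4. Maximum events in a window: 2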